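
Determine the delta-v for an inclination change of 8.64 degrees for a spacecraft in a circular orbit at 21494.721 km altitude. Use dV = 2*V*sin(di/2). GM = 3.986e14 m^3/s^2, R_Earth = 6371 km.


r = 27865.7210 km = 2.7865721e+07 m
V = sqrt(mu/r) = 3782.1043 m/s
di = 8.64 deg = 0.1507964 rad
dV = 2*V*sin(di/2) = 2*3782.1043*sin(0.07539822)
dV = 569.7877 m/s = 0.5697877 km/s

0.5698 km/s


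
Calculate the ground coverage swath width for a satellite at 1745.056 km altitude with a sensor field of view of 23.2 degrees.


FOV = 23.2 deg = 0.4049164 rad
swath = 2 * alt * tan(FOV/2) = 2 * 1745.056 * tan(0.2024582)
swath = 2 * 1745.056 * 0.2052705
swath = 716.4171 km

716.4171 km


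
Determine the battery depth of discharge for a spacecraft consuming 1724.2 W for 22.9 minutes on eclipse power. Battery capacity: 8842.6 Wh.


E_used = P * t / 60 = 1724.2 * 22.9 / 60 = 658.0697 Wh
DOD = E_used / E_total * 100 = 658.0697 / 8842.6 * 100
DOD = 7.4420 %

7.4420 %


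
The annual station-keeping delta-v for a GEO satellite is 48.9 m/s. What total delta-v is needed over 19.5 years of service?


dV = rate * years = 48.9 * 19.5
dV = 953.5500 m/s

953.5500 m/s


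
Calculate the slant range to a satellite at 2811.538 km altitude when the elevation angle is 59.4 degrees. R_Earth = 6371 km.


h = 2811.538 km, el = 59.4 deg
d = -R_E*sin(el) + sqrt((R_E*sin(el))^2 + 2*R_E*h + h^2)
d = -6371.0000*sin(1.0367) + sqrt((6371.0000*0.860742)^2 + 2*6371.0000*2811.538 + 2811.538^2)
d = 3106.9801 km

3106.9801 km


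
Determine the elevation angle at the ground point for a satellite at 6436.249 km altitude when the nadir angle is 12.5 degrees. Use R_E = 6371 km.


r = R_E + alt = 12807.2490 km
Law of sines in the satellite / Earth-center / ground-point triangle:
  sin(nadir)/R_E = sin(90 + el)/r  =>  cos(el) = (r/R_E)*sin(nadir)
cos(el) = (12807.2490 / 6371.0000) * sin(12.5 deg) = 0.4350959
el = arccos(0.4350959) = 64.2086 deg
(Earth-central angle = 90 - nadir - el = 13.2914 deg)

64.2086 degrees


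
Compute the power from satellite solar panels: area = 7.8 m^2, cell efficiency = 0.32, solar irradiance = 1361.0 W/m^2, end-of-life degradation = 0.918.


P = area * eta * S * degradation
P = 7.8 * 0.32 * 1361.0 * 0.918
P = 3118.4974 W

3118.4974 W


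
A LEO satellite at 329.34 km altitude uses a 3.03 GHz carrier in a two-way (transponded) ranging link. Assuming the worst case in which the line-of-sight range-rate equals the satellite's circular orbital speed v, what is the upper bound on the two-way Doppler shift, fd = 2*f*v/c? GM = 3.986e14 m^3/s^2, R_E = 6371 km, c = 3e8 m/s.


r = 6.70034e+06 m
v = sqrt(mu/r) = 7712.9449 m/s (worst-case radial velocity)
f = 3.03 GHz = 3.03e+09 Hz
fd = 2*f*v/c = 2*3.03e+09*7712.9449/3.0e+08
fd = 155801.4862 Hz

155801.4862 Hz


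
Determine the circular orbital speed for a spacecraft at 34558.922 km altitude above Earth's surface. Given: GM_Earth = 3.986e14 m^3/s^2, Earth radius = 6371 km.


r = R_E + alt = 6371.0 + 34558.922 = 40929.9220 km = 4.0929922e+07 m
v = sqrt(mu/r) = sqrt(3.986e14 / 4.0929922e+07) = 3120.6725 m/s = 3.1207 km/s

3.1207 km/s


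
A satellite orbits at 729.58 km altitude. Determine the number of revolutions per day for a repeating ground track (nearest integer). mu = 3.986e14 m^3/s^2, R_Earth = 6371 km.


r = 7.10058e+06 m
T = 2*pi*sqrt(r^3/mu) = 5954.5913 s = 99.2432 min
revs/day = 1440 / 99.2432 = 14.5098
Rounded: 15 revolutions per day

15 revolutions per day


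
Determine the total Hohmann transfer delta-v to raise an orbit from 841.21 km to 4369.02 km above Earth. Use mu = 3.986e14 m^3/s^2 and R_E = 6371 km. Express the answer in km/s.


r1 = 7212.2100 km = 7.21221e+06 m
r2 = 10740.0200 km = 1.074002e+07 m
dv1 = sqrt(mu/r1)*(sqrt(2*r2/(r1+r2)) - 1) = 697.7107 m/s
dv2 = sqrt(mu/r2)*(1 - sqrt(2*r1/(r1+r2))) = 631.2895 m/s
total dv = |dv1| + |dv2| = 697.7107 + 631.2895 = 1329.0002 m/s = 1.3290 km/s

1.3290 km/s


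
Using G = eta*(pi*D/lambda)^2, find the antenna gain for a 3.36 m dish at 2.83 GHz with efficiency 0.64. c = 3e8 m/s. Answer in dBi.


lambda = c/f = 3e8 / 2.83e+09 = 0.1060071 m
G = eta*(pi*D/lambda)^2 = 0.64*(pi*3.36/0.1060071)^2
G = 6345.8330 (linear)
G = 10*log10(6345.8330) = 38.0249 dBi

38.0249 dBi


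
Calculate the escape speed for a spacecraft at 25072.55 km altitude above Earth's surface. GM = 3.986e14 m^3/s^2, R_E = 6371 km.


r = 6371.0 + 25072.55 = 31443.5500 km = 3.144355e+07 m
v_esc = sqrt(2*mu/r) = sqrt(2*3.986e14 / 3.144355e+07)
v_esc = 5035.2131 m/s = 5.0352 km/s

5.0352 km/s


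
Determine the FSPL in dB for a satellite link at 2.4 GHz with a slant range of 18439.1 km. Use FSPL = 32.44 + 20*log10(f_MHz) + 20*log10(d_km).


f = 2.4 GHz = 2400.0000 MHz
d = 18439.1 km
FSPL = 32.44 + 20*log10(2400.0000) + 20*log10(18439.1)
FSPL = 32.44 + 67.6042 + 85.3148
FSPL = 185.3590 dB

185.3590 dB


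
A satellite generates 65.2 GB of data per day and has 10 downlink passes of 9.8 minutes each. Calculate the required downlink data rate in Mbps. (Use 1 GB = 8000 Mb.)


total contact time = 10 * 9.8 * 60 = 5880.0000 s
data = 65.2 GB = 521600.0000 Mb
rate = 521600.0000 / 5880.0000 = 88.7075 Mbps

88.7075 Mbps


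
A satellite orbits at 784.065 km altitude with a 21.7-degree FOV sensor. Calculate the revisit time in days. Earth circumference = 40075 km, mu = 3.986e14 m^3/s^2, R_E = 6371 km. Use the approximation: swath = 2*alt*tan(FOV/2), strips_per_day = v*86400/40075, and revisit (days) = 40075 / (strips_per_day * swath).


swath = 2*784.065*tan(0.1893682) = 300.5553 km
v = sqrt(mu/r) = 7463.8320 m/s = 7.4638 km/s
strips/day = v*86400/40075 = 7.4638*86400/40075 = 16.0917
coverage/day = strips * swath = 16.0917 * 300.5553 = 4836.4470 km
revisit = 40075 / 4836.4470 = 8.2860 days

8.2860 days


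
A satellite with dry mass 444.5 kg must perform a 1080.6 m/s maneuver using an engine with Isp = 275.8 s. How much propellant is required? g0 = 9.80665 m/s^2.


ve = Isp * g0 = 275.8 * 9.80665 = 2704.674070 m/s
mass ratio = exp(dv/ve) = exp(1080.6/2704.674070) = 1.49112457
m_prop = m_dry * (mr - 1) = 444.5 * (1.49112457 - 1)
m_prop = 218.3049 kg

218.3049 kg


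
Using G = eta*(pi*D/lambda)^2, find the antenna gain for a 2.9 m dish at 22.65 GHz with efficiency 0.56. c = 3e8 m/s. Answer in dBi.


lambda = c/f = 3e8 / 2.265e+10 = 0.01324503 m
G = eta*(pi*D/lambda)^2 = 0.56*(pi*2.9/0.01324503)^2
G = 264958.3871 (linear)
G = 10*log10(264958.3871) = 54.2318 dBi

54.2318 dBi


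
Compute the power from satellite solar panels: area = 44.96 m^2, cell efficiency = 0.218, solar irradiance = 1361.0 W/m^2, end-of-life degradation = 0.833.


P = area * eta * S * degradation
P = 44.96 * 0.218 * 1361.0 * 0.833
P = 11111.8386 W

11111.8386 W


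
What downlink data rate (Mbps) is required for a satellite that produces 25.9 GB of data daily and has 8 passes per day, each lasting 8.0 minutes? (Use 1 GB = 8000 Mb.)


total contact time = 8 * 8.0 * 60 = 3840.0000 s
data = 25.9 GB = 207200.0000 Mb
rate = 207200.0000 / 3840.0000 = 53.9583 Mbps

53.9583 Mbps


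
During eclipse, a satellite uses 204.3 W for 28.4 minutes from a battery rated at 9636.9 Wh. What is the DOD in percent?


E_used = P * t / 60 = 204.3 * 28.4 / 60 = 96.7020 Wh
DOD = E_used / E_total * 100 = 96.7020 / 9636.9 * 100
DOD = 1.0035 %

1.0035 %


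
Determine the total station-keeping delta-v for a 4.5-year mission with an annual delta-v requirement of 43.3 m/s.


dV = rate * years = 43.3 * 4.5
dV = 194.8500 m/s

194.8500 m/s


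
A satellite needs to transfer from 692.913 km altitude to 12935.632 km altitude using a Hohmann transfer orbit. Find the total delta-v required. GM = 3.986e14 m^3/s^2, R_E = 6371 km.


r1 = 7063.9130 km = 7.063913e+06 m
r2 = 19306.6320 km = 1.9306632e+07 m
dv1 = sqrt(mu/r1)*(sqrt(2*r2/(r1+r2)) - 1) = 1577.9735 m/s
dv2 = sqrt(mu/r2)*(1 - sqrt(2*r1/(r1+r2))) = 1217.9801 m/s
total dv = |dv1| + |dv2| = 1577.9735 + 1217.9801 = 2795.9536 m/s = 2.7960 km/s

2.7960 km/s


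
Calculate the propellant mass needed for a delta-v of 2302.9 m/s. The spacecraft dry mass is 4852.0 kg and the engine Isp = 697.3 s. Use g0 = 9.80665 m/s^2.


ve = Isp * g0 = 697.3 * 9.80665 = 6838.177045 m/s
mass ratio = exp(dv/ve) = exp(2302.9/6838.177045) = 1.40041839
m_prop = m_dry * (mr - 1) = 4852.0 * (1.40041839 - 1)
m_prop = 1942.8300 kg

1942.8300 kg


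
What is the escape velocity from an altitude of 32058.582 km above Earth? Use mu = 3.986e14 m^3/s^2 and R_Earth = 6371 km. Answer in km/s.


r = 6371.0 + 32058.582 = 38429.5820 km = 3.8429582e+07 m
v_esc = sqrt(2*mu/r) = sqrt(2*3.986e14 / 3.8429582e+07)
v_esc = 4554.6060 m/s = 4.5546 km/s

4.5546 km/s


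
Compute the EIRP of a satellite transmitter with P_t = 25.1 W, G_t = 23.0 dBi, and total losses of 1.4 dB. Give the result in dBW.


Pt = 25.1 W = 13.9967 dBW
EIRP = Pt_dBW + Gt - losses = 13.9967 + 23.0 - 1.4 = 35.5967 dBW

35.5967 dBW


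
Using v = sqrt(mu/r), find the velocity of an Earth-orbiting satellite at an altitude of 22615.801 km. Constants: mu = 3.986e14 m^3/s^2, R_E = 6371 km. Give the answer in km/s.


r = R_E + alt = 6371.0 + 22615.801 = 28986.8010 km = 2.8986801e+07 m
v = sqrt(mu/r) = sqrt(3.986e14 / 2.8986801e+07) = 3708.2457 m/s = 3.7082 km/s

3.7082 km/s


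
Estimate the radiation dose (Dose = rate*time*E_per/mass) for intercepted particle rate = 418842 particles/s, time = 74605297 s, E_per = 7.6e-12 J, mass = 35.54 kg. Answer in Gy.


Total energy deposited = rate * time * E_per
  = 418842 * 74605297 * 7.6e-12 = 237.4835 J
Dose = E_total / mass = 237.4835 / 35.54
Dose = 6.6821 Gy

6.6821 Gy


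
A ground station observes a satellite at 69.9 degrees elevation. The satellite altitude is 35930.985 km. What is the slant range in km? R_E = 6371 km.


h = 35930.985 km, el = 69.9 deg
d = -R_E*sin(el) + sqrt((R_E*sin(el))^2 + 2*R_E*h + h^2)
d = -6371.0000*sin(1.2200) + sqrt((6371.0000*0.9390943)^2 + 2*6371.0000*35930.985 + 35930.985^2)
d = 36262.3169 km

36262.3169 km


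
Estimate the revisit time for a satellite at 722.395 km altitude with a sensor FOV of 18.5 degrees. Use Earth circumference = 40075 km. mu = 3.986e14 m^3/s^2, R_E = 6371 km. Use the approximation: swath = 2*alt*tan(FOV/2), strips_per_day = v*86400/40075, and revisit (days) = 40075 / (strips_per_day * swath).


swath = 2*722.395*tan(0.161443) = 235.2990 km
v = sqrt(mu/r) = 7496.2071 m/s = 7.4962 km/s
strips/day = v*86400/40075 = 7.4962*86400/40075 = 16.1615
coverage/day = strips * swath = 16.1615 * 235.2990 = 3802.7857 km
revisit = 40075 / 3802.7857 = 10.5383 days

10.5383 days


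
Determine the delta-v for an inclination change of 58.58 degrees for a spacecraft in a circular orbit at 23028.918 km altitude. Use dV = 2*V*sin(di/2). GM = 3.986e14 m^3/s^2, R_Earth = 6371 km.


r = 29399.9180 km = 2.9399918e+07 m
V = sqrt(mu/r) = 3682.1001 m/s
di = 58.58 deg = 1.0224 rad
dV = 2*V*sin(di/2) = 2*3682.1001*sin(0.5112069)
dV = 3602.7894 m/s = 3.6028 km/s

3.6028 km/s


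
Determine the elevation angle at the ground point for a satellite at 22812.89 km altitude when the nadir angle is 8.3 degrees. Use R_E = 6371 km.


r = R_E + alt = 29183.8900 km
Law of sines in the satellite / Earth-center / ground-point triangle:
  sin(nadir)/R_E = sin(90 + el)/r  =>  cos(el) = (r/R_E)*sin(nadir)
cos(el) = (29183.8900 / 6371.0000) * sin(8.3 deg) = 0.6612581
el = arccos(0.6612581) = 48.6041 deg
(Earth-central angle = 90 - nadir - el = 33.0959 deg)

48.6041 degrees


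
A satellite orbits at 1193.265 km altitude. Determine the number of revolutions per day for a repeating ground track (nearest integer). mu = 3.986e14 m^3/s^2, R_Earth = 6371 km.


r = 7.564265e+06 m
T = 2*pi*sqrt(r^3/mu) = 6547.2862 s = 109.1214 min
revs/day = 1440 / 109.1214 = 13.1963
Rounded: 13 revolutions per day

13 revolutions per day


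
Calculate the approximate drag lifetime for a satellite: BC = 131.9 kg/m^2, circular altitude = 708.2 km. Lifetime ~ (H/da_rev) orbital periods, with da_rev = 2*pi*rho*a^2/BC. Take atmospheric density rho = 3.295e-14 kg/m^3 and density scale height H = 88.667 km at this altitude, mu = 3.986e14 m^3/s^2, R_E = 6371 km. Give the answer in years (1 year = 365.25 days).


a = R_E + alt = 7079.2000 km = 7.0792e+06 m
da_rev = 2*pi*rho*a^2/BC = 2*pi*3.295e-14*(7.0792e+06)^2/131.9 = 0.07866089 m per revolution
N = H/da_rev = 88667.0000 m / 0.07866089 m = 1.1272057e+06 revolutions
P = 2*pi*sqrt(a^3/mu) = 5927.7174 s
lifetime = N*P = 1.1272057e+06 * 5927.7174 = 6.6817566e+09 s = 77335.1461 days
years = 77335.1461 / 365.25 = 211.7321 years

211.7321 years


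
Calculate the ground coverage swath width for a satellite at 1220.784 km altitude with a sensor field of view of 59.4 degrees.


FOV = 59.4 deg = 1.0367 rad
swath = 2 * alt * tan(FOV/2) = 2 * 1220.784 * tan(0.5183628)
swath = 2 * 1220.784 * 0.5703899
swath = 1392.6458 km

1392.6458 km


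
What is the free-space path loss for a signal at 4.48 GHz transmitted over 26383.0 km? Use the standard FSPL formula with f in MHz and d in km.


f = 4.48 GHz = 4480.0000 MHz
d = 26383.0 km
FSPL = 32.44 + 20*log10(4480.0000) + 20*log10(26383.0)
FSPL = 32.44 + 73.0256 + 88.4265
FSPL = 193.8920 dB

193.8920 dB


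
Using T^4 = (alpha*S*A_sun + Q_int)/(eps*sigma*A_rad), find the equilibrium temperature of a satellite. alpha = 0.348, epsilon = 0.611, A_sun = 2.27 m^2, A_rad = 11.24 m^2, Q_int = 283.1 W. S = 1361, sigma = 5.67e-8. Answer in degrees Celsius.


Numerator = alpha*S*A_sun + Q_int = 0.348*1361*2.27 + 283.1 = 1358.2356 W
Denominator = eps*sigma*A_rad = 0.611*5.67e-8*11.24 = 3.8939519e-07 W/K^4
T^4 = 3.4880646e+09 K^4
T = 243.0223 K = -30.1277 C

-30.1277 degrees Celsius


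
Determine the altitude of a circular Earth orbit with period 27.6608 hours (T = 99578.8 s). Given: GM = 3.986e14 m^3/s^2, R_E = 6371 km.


T = 99578.8 s
r = (mu*T^2/(4*pi^2))^(1/3) = (3.986e14 * 99578.8^2 / (4*pi^2))^(1/3)
r = 4.6434108e+07 m = 46434.1085 km
alt = r - R_E = 46434.1085 - 6371 = 40063.1085 km

40063.1085 km


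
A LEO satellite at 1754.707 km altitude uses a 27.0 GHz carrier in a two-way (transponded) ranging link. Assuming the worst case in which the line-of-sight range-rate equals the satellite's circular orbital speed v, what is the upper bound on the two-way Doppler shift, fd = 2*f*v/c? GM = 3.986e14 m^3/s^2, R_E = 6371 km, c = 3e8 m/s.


r = 8.125707e+06 m
v = sqrt(mu/r) = 7003.8699 m/s (worst-case radial velocity)
f = 27.0 GHz = 2.7e+10 Hz
fd = 2*f*v/c = 2*2.7e+10*7003.8699/3.0e+08
fd = 1.2606966e+06 Hz

1.2607e+06 Hz


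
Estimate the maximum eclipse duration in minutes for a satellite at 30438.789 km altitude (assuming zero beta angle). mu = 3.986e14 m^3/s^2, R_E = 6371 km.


r = 36809.7890 km
T = 1171.3993 min
Eclipse fraction = arcsin(R_E/r)/pi = arcsin(6371.0000/36809.7890)/pi
= arcsin(0.173079)/pi = 0.05537158
Eclipse duration = 0.05537158 * 1171.3993 = 64.8622 min

64.8622 minutes


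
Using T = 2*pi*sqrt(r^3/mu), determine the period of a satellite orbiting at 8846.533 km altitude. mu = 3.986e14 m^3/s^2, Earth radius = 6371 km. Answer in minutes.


r = 15217.5330 km = 1.5217533e+07 m
T = 2*pi*sqrt(r^3/mu) = 2*pi*sqrt(3.5239745e+21 / 3.986e14)
T = 18682.1820 s = 311.3697 min

311.3697 minutes


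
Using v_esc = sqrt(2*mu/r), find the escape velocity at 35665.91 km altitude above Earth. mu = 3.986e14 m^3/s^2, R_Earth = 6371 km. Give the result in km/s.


r = 6371.0 + 35665.91 = 42036.9100 km = 4.203691e+07 m
v_esc = sqrt(2*mu/r) = sqrt(2*3.986e14 / 4.203691e+07)
v_esc = 4354.8004 m/s = 4.3548 km/s

4.3548 km/s


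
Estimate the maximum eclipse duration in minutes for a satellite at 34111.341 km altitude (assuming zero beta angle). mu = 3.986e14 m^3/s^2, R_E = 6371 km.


r = 40482.3410 km
T = 1351.0095 min
Eclipse fraction = arcsin(R_E/r)/pi = arcsin(6371.0000/40482.3410)/pi
= arcsin(0.1573773)/pi = 0.05030387
Eclipse duration = 0.05030387 * 1351.0095 = 67.9610 min

67.9610 minutes


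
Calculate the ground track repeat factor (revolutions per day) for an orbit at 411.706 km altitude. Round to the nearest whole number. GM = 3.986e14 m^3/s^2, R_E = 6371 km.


r = 6.782706e+06 m
T = 2*pi*sqrt(r^3/mu) = 5559.2437 s = 92.6541 min
revs/day = 1440 / 92.6541 = 15.5417
Rounded: 16 revolutions per day

16 revolutions per day


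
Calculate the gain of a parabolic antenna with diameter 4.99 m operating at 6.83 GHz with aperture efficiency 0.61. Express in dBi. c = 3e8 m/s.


lambda = c/f = 3e8 / 6.83e+09 = 0.04392387 m
G = eta*(pi*D/lambda)^2 = 0.61*(pi*4.99/0.04392387)^2
G = 77701.5298 (linear)
G = 10*log10(77701.5298) = 48.9043 dBi

48.9043 dBi


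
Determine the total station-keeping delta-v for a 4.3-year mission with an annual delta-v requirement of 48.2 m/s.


dV = rate * years = 48.2 * 4.3
dV = 207.2600 m/s

207.2600 m/s


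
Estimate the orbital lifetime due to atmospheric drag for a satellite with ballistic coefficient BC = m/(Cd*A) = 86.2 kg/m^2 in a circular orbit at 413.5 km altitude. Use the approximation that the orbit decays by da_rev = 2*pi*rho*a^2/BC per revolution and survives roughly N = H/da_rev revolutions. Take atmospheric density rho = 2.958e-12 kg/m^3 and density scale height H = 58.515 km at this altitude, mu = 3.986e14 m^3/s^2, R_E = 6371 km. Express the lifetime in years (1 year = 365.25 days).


a = R_E + alt = 6784.5000 km = 6.7845e+06 m
da_rev = 2*pi*rho*a^2/BC = 2*pi*2.958e-12*(6.7845e+06)^2/86.2 = 9.924450 m per revolution
N = H/da_rev = 58515.0000 m / 9.924450 m = 5896.0444 revolutions
P = 2*pi*sqrt(a^3/mu) = 5561.4494 s
lifetime = N*P = 5896.0444 * 5561.4494 = 3.2790553e+07 s = 379.5203 days
years = 379.5203 / 365.25 = 1.0391 years

1.0391 years


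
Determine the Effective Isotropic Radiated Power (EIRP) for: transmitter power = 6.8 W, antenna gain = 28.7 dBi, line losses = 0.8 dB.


Pt = 6.8 W = 8.3251 dBW
EIRP = Pt_dBW + Gt - losses = 8.3251 + 28.7 - 0.8 = 36.2251 dBW

36.2251 dBW


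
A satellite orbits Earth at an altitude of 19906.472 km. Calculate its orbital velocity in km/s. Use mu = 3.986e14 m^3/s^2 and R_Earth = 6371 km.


r = R_E + alt = 6371.0 + 19906.472 = 26277.4720 km = 2.6277472e+07 m
v = sqrt(mu/r) = sqrt(3.986e14 / 2.6277472e+07) = 3894.7255 m/s = 3.8947 km/s

3.8947 km/s


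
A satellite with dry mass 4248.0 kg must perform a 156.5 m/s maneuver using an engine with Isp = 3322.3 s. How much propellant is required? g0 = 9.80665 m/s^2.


ve = Isp * g0 = 3322.3 * 9.80665 = 32580.633295 m/s
mass ratio = exp(dv/ve) = exp(156.5/32580.633295) = 1.00481502
m_prop = m_dry * (mr - 1) = 4248.0 * (1.00481502 - 1)
m_prop = 20.4542 kg

20.4542 kg


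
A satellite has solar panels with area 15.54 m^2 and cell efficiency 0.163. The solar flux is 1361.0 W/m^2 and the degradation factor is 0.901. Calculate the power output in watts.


P = area * eta * S * degradation
P = 15.54 * 0.163 * 1361.0 * 0.901
P = 3106.1436 W

3106.1436 W


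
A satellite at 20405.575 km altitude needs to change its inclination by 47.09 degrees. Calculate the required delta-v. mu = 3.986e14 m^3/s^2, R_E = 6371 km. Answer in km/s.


r = 26776.5750 km = 2.6776575e+07 m
V = sqrt(mu/r) = 3858.2568 m/s
di = 47.09 deg = 0.8218755 rad
dV = 2*V*sin(di/2) = 2*3858.2568*sin(0.4109378)
dV = 3082.5096 m/s = 3.0825 km/s

3.0825 km/s


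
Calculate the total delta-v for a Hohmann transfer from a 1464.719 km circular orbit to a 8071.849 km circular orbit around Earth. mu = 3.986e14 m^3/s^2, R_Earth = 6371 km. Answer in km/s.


r1 = 7835.7190 km = 7.835719e+06 m
r2 = 14442.8490 km = 1.4442849e+07 m
dv1 = sqrt(mu/r1)*(sqrt(2*r2/(r1+r2)) - 1) = 989.0336 m/s
dv2 = sqrt(mu/r2)*(1 - sqrt(2*r1/(r1+r2))) = 847.3348 m/s
total dv = |dv1| + |dv2| = 989.0336 + 847.3348 = 1836.3684 m/s = 1.8364 km/s

1.8364 km/s


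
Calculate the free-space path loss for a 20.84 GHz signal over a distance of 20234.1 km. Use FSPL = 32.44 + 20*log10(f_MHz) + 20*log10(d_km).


f = 20.84 GHz = 20840.0000 MHz
d = 20234.1 km
FSPL = 32.44 + 20*log10(20840.0000) + 20*log10(20234.1)
FSPL = 32.44 + 86.3780 + 86.1217
FSPL = 204.9396 dB

204.9396 dB


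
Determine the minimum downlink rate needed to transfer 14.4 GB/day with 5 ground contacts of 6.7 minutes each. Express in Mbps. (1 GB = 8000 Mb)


total contact time = 5 * 6.7 * 60 = 2010.0000 s
data = 14.4 GB = 115200.0000 Mb
rate = 115200.0000 / 2010.0000 = 57.3134 Mbps

57.3134 Mbps


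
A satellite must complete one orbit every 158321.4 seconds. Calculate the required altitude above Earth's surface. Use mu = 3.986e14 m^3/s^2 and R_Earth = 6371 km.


T = 158321.4 s
r = (mu*T^2/(4*pi^2))^(1/3) = (3.986e14 * 158321.4^2 / (4*pi^2))^(1/3)
r = 6.3253651e+07 m = 63253.6513 km
alt = r - R_E = 63253.6513 - 6371 = 56882.6513 km

56882.6513 km


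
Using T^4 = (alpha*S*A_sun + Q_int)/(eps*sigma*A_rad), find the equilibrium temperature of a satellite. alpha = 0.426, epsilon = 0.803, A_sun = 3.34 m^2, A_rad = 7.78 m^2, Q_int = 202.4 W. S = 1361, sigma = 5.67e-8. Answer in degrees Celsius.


Numerator = alpha*S*A_sun + Q_int = 0.426*1361*3.34 + 202.4 = 2138.8852 W
Denominator = eps*sigma*A_rad = 0.803*5.67e-8*7.78 = 3.5422418e-07 W/K^4
T^4 = 6.0382249e+09 K^4
T = 278.7580 K = 5.6080 C

5.6080 degrees Celsius


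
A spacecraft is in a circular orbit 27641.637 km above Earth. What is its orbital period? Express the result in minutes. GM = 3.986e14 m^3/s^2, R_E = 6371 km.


r = 34012.6370 km = 3.4012637e+07 m
T = 2*pi*sqrt(r^3/mu) = 2*pi*sqrt(3.9347841e+22 / 3.986e14)
T = 62426.8868 s = 1040.4481 min

1040.4481 minutes


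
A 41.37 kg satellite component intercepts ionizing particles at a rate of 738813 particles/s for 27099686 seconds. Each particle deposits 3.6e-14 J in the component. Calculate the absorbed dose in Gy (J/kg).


Total energy deposited = rate * time * E_per
  = 738813 * 27099686 * 3.6e-14 = 0.7207776 J
Dose = E_total / mass = 0.7207776 / 41.37
Dose = 0.01742271 Gy

0.0174 Gy


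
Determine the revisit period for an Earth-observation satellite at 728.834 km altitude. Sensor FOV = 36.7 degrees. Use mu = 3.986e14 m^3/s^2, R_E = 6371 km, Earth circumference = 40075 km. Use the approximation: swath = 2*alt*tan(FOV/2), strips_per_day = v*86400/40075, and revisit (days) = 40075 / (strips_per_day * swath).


swath = 2*728.834*tan(0.3202679) = 483.4892 km
v = sqrt(mu/r) = 7492.8071 m/s = 7.4928 km/s
strips/day = v*86400/40075 = 7.4928*86400/40075 = 16.1542
coverage/day = strips * swath = 16.1542 * 483.4892 = 7810.3686 km
revisit = 40075 / 7810.3686 = 5.1310 days

5.1310 days


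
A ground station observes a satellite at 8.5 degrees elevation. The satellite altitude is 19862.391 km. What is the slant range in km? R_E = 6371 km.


h = 19862.391 km, el = 8.5 deg
d = -R_E*sin(el) + sqrt((R_E*sin(el))^2 + 2*R_E*h + h^2)
d = -6371.0000*sin(0.148353) + sqrt((6371.0000*0.1478094)^2 + 2*6371.0000*19862.391 + 19862.391^2)
d = 24523.7328 km

24523.7328 km


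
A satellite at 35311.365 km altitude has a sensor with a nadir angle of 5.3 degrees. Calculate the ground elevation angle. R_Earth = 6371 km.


r = R_E + alt = 41682.3650 km
Law of sines in the satellite / Earth-center / ground-point triangle:
  sin(nadir)/R_E = sin(90 + el)/r  =>  cos(el) = (r/R_E)*sin(nadir)
cos(el) = (41682.3650 / 6371.0000) * sin(5.3 deg) = 0.604336
el = arccos(0.604336) = 52.8189 deg
(Earth-central angle = 90 - nadir - el = 31.8811 deg)

52.8189 degrees


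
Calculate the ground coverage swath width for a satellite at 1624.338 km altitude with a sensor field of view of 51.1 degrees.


FOV = 51.1 deg = 0.8918632 rad
swath = 2 * alt * tan(FOV/2) = 2 * 1624.338 * tan(0.4459316)
swath = 2 * 1624.338 * 0.4780472
swath = 1553.0204 km

1553.0204 km


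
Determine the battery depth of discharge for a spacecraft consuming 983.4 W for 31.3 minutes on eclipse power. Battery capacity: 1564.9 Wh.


E_used = P * t / 60 = 983.4 * 31.3 / 60 = 513.0070 Wh
DOD = E_used / E_total * 100 = 513.0070 / 1564.9 * 100
DOD = 32.7821 %

32.7821 %


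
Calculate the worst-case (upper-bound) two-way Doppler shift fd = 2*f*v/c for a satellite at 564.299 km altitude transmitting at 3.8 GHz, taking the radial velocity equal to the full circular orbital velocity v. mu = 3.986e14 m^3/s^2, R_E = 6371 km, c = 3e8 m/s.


r = 6.935299e+06 m
v = sqrt(mu/r) = 7581.1668 m/s (worst-case radial velocity)
f = 3.8 GHz = 3.8e+09 Hz
fd = 2*f*v/c = 2*3.8e+09*7581.1668/3.0e+08
fd = 192056.2258 Hz

192056.2258 Hz


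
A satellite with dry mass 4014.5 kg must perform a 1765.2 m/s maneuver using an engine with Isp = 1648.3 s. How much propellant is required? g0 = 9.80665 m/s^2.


ve = Isp * g0 = 1648.3 * 9.80665 = 16164.301195 m/s
mass ratio = exp(dv/ve) = exp(1765.2/16164.301195) = 1.11538943
m_prop = m_dry * (mr - 1) = 4014.5 * (1.11538943 - 1)
m_prop = 463.2309 kg

463.2309 kg


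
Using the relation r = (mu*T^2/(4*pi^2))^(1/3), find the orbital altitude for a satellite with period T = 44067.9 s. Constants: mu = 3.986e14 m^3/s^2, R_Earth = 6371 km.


T = 44067.9 s
r = (mu*T^2/(4*pi^2))^(1/3) = (3.986e14 * 44067.9^2 / (4*pi^2))^(1/3)
r = 2.6965435e+07 m = 26965.4345 km
alt = r - R_E = 26965.4345 - 6371 = 20594.4345 km

20594.4345 km


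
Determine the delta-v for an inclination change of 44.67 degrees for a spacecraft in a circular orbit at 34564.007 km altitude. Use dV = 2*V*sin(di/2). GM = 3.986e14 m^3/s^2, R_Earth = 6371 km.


r = 40935.0070 km = 4.0935007e+07 m
V = sqrt(mu/r) = 3120.4786 m/s
di = 44.67 deg = 0.7796386 rad
dV = 2*V*sin(di/2) = 2*3120.4786*sin(0.3898193)
dV = 2371.6965 m/s = 2.3717 km/s

2.3717 km/s


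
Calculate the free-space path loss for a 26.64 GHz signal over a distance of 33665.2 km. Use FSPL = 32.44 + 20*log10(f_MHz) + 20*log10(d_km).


f = 26.64 GHz = 26640.0000 MHz
d = 33665.2 km
FSPL = 32.44 + 20*log10(26640.0000) + 20*log10(33665.2)
FSPL = 32.44 + 88.5107 + 90.5436
FSPL = 211.4943 dB

211.4943 dB


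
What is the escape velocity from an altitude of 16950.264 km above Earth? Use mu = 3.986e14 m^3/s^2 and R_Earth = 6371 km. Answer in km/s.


r = 6371.0 + 16950.264 = 23321.2640 km = 2.3321264e+07 m
v_esc = sqrt(2*mu/r) = sqrt(2*3.986e14 / 2.3321264e+07)
v_esc = 5846.6568 m/s = 5.8467 km/s

5.8467 km/s


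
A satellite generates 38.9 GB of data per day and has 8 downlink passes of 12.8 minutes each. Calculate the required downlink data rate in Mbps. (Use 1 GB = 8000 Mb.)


total contact time = 8 * 12.8 * 60 = 6144.0000 s
data = 38.9 GB = 311200.0000 Mb
rate = 311200.0000 / 6144.0000 = 50.6510 Mbps

50.6510 Mbps


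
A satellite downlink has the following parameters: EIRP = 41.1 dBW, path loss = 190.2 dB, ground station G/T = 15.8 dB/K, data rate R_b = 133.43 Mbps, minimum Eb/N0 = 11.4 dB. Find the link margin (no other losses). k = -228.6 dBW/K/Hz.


C/N0 = EIRP - FSPL + G/T - k = 41.1 - 190.2 + 15.8 - (-228.6)
C/N0 = 95.3000 dB-Hz
R_b = 133.43 Mbps = 1.3343e+08 bps -> 10*log10(R_b) = 81.2525 dB-Hz
Eb/N0 = C/N0 - 10*log10(R_b) = 95.3000 - 81.2525 = 14.0475 dB
Margin = Eb/N0 - Eb/N0_req = 14.0475 - 11.4 = 2.6475 dB (link closes)

2.6475 dB


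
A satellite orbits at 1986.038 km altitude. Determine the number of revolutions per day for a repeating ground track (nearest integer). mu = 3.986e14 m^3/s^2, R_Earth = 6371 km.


r = 8.357038e+06 m
T = 2*pi*sqrt(r^3/mu) = 7603.0840 s = 126.7181 min
revs/day = 1440 / 126.7181 = 11.3638
Rounded: 11 revolutions per day

11 revolutions per day


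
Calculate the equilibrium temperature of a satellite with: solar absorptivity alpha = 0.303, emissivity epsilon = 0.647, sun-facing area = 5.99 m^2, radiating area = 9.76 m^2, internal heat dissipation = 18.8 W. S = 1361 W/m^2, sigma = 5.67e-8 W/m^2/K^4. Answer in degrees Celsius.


Numerator = alpha*S*A_sun + Q_int = 0.303*1361*5.99 + 18.8 = 2488.9742 W
Denominator = eps*sigma*A_rad = 0.647*5.67e-8*9.76 = 3.5804462e-07 W/K^4
T^4 = 6.9515753e+09 K^4
T = 288.7492 K = 15.5992 C

15.5992 degrees Celsius


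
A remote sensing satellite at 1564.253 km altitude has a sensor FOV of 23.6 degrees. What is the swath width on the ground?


FOV = 23.6 deg = 0.4118977 rad
swath = 2 * alt * tan(FOV/2) = 2 * 1564.253 * tan(0.2059489)
swath = 2 * 1564.253 * 0.2089109
swath = 653.5790 km

653.5790 km


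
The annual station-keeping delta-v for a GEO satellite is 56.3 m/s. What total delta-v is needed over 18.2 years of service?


dV = rate * years = 56.3 * 18.2
dV = 1024.6600 m/s

1024.6600 m/s


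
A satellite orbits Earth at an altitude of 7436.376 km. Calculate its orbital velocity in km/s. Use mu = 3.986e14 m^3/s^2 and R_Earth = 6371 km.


r = R_E + alt = 6371.0 + 7436.376 = 13807.3760 km = 1.3807376e+07 m
v = sqrt(mu/r) = sqrt(3.986e14 / 1.3807376e+07) = 5372.9534 m/s = 5.3730 km/s

5.3730 km/s


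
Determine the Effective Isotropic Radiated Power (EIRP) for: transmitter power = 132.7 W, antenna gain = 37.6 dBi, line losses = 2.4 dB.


Pt = 132.7 W = 21.2287 dBW
EIRP = Pt_dBW + Gt - losses = 21.2287 + 37.6 - 2.4 = 56.4287 dBW

56.4287 dBW


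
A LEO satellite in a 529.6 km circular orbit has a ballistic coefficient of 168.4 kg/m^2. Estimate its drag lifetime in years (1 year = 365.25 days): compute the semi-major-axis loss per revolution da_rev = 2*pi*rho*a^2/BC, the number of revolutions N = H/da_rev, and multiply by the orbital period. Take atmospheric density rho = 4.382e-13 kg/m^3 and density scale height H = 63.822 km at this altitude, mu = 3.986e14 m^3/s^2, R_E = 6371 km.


a = R_E + alt = 6900.6000 km = 6.9006e+06 m
da_rev = 2*pi*rho*a^2/BC = 2*pi*4.382e-13*(6.9006e+06)^2/168.4 = 0.778545255 m per revolution
N = H/da_rev = 63822.0000 m / 0.778545255 m = 81975.9668 revolutions
P = 2*pi*sqrt(a^3/mu) = 5704.8142 s
lifetime = N*P = 81975.9668 * 5704.8142 = 4.6765766e+08 s = 5412.7044 days
years = 5412.7044 / 365.25 = 14.8192 years

14.8192 years


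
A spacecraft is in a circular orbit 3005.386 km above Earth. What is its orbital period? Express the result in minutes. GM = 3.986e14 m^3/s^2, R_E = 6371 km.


r = 9376.3860 km = 9.376386e+06 m
T = 2*pi*sqrt(r^3/mu) = 2*pi*sqrt(8.2434011e+20 / 3.986e14)
T = 9035.7548 s = 150.5959 min

150.5959 minutes


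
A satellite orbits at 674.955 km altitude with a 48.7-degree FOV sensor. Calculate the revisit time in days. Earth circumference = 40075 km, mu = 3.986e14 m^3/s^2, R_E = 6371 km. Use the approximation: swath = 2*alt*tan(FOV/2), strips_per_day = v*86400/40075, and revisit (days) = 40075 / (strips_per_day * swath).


swath = 2*674.955*tan(0.4249877) = 610.9265 km
v = sqrt(mu/r) = 7521.4005 m/s = 7.5214 km/s
strips/day = v*86400/40075 = 7.5214*86400/40075 = 16.2158
coverage/day = strips * swath = 16.2158 * 610.9265 = 9906.6740 km
revisit = 40075 / 9906.6740 = 4.0453 days

4.0453 days


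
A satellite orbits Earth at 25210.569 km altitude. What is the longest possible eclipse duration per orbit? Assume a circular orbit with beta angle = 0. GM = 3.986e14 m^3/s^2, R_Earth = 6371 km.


r = 31581.5690 km
T = 930.9161 min
Eclipse fraction = arcsin(R_E/r)/pi = arcsin(6371.0000/31581.5690)/pi
= arcsin(0.2017316)/pi = 0.06465687
Eclipse duration = 0.06465687 * 930.9161 = 60.1901 min

60.1901 minutes


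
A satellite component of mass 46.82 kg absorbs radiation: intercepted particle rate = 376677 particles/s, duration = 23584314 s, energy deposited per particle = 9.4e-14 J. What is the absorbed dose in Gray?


Total energy deposited = rate * time * E_per
  = 376677 * 23584314 * 9.4e-14 = 0.8350649 J
Dose = E_total / mass = 0.8350649 / 46.82
Dose = 0.01783564 Gy

0.0178 Gy


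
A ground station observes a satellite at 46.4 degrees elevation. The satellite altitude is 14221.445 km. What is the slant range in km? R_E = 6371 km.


h = 14221.445 km, el = 46.4 deg
d = -R_E*sin(el) + sqrt((R_E*sin(el))^2 + 2*R_E*h + h^2)
d = -6371.0000*sin(0.8098328) + sqrt((6371.0000*0.7241719)^2 + 2*6371.0000*14221.445 + 14221.445^2)
d = 15504.5855 km

15504.5855 km


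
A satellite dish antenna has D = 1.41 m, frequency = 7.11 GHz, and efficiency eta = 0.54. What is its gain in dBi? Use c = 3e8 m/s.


lambda = c/f = 3e8 / 7.11e+09 = 0.04219409 m
G = eta*(pi*D/lambda)^2 = 0.54*(pi*1.41/0.04219409)^2
G = 5951.5272 (linear)
G = 10*log10(5951.5272) = 37.7463 dBi

37.7463 dBi


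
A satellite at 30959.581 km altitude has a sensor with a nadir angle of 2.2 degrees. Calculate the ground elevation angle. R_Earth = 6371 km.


r = R_E + alt = 37330.5810 km
Law of sines in the satellite / Earth-center / ground-point triangle:
  sin(nadir)/R_E = sin(90 + el)/r  =>  cos(el) = (r/R_E)*sin(nadir)
cos(el) = (37330.5810 / 6371.0000) * sin(2.2 deg) = 0.2249316
el = arccos(0.2249316) = 77.0011 deg
(Earth-central angle = 90 - nadir - el = 10.7989 deg)

77.0011 degrees


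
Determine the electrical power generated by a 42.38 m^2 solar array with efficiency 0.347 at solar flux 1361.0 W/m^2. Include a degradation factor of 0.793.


P = area * eta * S * degradation
P = 42.38 * 0.347 * 1361.0 * 0.793
P = 15871.6376 W

15871.6376 W


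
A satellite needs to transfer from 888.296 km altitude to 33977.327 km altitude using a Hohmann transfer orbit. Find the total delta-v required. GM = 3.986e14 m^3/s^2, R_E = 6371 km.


r1 = 7259.2960 km = 7.259296e+06 m
r2 = 40348.3270 km = 4.0348327e+07 m
dv1 = sqrt(mu/r1)*(sqrt(2*r2/(r1+r2)) - 1) = 2237.3595 m/s
dv2 = sqrt(mu/r2)*(1 - sqrt(2*r1/(r1+r2))) = 1407.3624 m/s
total dv = |dv1| + |dv2| = 2237.3595 + 1407.3624 = 3644.7219 m/s = 3.6447 km/s

3.6447 km/s


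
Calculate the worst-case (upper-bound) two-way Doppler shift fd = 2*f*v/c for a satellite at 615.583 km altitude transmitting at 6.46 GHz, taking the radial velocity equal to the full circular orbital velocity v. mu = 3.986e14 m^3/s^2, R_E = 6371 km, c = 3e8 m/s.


r = 6.986583e+06 m
v = sqrt(mu/r) = 7553.2913 m/s (worst-case radial velocity)
f = 6.46 GHz = 6.46e+09 Hz
fd = 2*f*v/c = 2*6.46e+09*7553.2913/3.0e+08
fd = 325295.0800 Hz

325295.0800 Hz


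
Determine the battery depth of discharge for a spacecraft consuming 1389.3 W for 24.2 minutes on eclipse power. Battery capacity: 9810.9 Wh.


E_used = P * t / 60 = 1389.3 * 24.2 / 60 = 560.3510 Wh
DOD = E_used / E_total * 100 = 560.3510 / 9810.9 * 100
DOD = 5.7115 %

5.7115 %


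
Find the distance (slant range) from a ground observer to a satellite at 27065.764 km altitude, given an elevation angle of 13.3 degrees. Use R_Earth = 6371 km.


h = 27065.764 km, el = 13.3 deg
d = -R_E*sin(el) + sqrt((R_E*sin(el))^2 + 2*R_E*h + h^2)
d = -6371.0000*sin(0.2321288) + sqrt((6371.0000*0.2300497)^2 + 2*6371.0000*27065.764 + 27065.764^2)
d = 31391.2499 km

31391.2499 km


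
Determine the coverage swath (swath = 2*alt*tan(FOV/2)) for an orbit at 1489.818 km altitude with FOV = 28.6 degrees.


FOV = 28.6 deg = 0.4991642 rad
swath = 2 * alt * tan(FOV/2) = 2 * 1489.818 * tan(0.2495821)
swath = 2 * 1489.818 * 0.2548968
swath = 759.4997 km

759.4997 km


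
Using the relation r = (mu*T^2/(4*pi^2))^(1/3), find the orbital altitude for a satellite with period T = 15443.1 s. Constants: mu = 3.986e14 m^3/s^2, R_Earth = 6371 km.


T = 15443.1 s
r = (mu*T^2/(4*pi^2))^(1/3) = (3.986e14 * 15443.1^2 / (4*pi^2))^(1/3)
r = 1.3403416e+07 m = 13403.4164 km
alt = r - R_E = 13403.4164 - 6371 = 7032.4164 km

7032.4164 km


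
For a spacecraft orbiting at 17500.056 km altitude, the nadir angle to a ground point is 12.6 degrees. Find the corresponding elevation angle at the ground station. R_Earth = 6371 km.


r = R_E + alt = 23871.0560 km
Law of sines in the satellite / Earth-center / ground-point triangle:
  sin(nadir)/R_E = sin(90 + el)/r  =>  cos(el) = (r/R_E)*sin(nadir)
cos(el) = (23871.0560 / 6371.0000) * sin(12.6 deg) = 0.8173457
el = arccos(0.8173457) = 35.1800 deg
(Earth-central angle = 90 - nadir - el = 42.2200 deg)

35.1800 degrees


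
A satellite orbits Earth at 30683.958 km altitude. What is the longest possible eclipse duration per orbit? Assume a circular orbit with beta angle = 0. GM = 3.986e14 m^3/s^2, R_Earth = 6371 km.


r = 37054.9580 km
T = 1183.1218 min
Eclipse fraction = arcsin(R_E/r)/pi = arcsin(6371.0000/37054.9580)/pi
= arcsin(0.1719338)/pi = 0.05500152
Eclipse duration = 0.05500152 * 1183.1218 = 65.0735 min

65.0735 minutes


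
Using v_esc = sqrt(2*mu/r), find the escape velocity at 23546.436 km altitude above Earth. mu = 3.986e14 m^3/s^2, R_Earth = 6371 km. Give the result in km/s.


r = 6371.0 + 23546.436 = 29917.4360 km = 2.9917436e+07 m
v_esc = sqrt(2*mu/r) = sqrt(2*3.986e14 / 2.9917436e+07)
v_esc = 5162.0411 m/s = 5.1620 km/s

5.1620 km/s


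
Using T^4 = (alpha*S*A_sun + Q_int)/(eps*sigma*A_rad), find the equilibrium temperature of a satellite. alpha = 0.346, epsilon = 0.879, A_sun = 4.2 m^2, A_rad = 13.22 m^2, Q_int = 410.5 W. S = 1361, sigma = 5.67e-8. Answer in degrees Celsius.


Numerator = alpha*S*A_sun + Q_int = 0.346*1361*4.2 + 410.5 = 2388.3052 W
Denominator = eps*sigma*A_rad = 0.879*5.67e-8*13.22 = 6.5887555e-07 W/K^4
T^4 = 3.6248199e+09 K^4
T = 245.3701 K = -27.7799 C

-27.7799 degrees Celsius


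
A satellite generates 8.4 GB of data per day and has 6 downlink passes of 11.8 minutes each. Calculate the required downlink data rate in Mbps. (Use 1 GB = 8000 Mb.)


total contact time = 6 * 11.8 * 60 = 4248.0000 s
data = 8.4 GB = 67200.0000 Mb
rate = 67200.0000 / 4248.0000 = 15.8192 Mbps

15.8192 Mbps


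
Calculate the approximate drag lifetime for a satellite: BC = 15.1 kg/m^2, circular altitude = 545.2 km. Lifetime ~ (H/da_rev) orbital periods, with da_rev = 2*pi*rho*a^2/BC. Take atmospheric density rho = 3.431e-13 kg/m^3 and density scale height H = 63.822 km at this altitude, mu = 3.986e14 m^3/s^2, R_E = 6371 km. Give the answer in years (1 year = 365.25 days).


a = R_E + alt = 6916.2000 km = 6.9162e+06 m
da_rev = 2*pi*rho*a^2/BC = 2*pi*3.431e-13*(6.9162e+06)^2/15.1 = 6.829025 m per revolution
N = H/da_rev = 63822.0000 m / 6.829025 m = 9345.6967 revolutions
P = 2*pi*sqrt(a^3/mu) = 5724.1702 s
lifetime = N*P = 9345.6967 * 5724.1702 = 5.3496358e+07 s = 619.1708 days
years = 619.1708 / 365.25 = 1.6952 years

1.6952 years


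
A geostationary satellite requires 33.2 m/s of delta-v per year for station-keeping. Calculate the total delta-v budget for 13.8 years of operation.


dV = rate * years = 33.2 * 13.8
dV = 458.1600 m/s

458.1600 m/s


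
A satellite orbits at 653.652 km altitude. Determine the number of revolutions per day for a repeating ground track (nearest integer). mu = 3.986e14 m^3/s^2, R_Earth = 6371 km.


r = 7.024652e+06 m
T = 2*pi*sqrt(r^3/mu) = 5859.3365 s = 97.6556 min
revs/day = 1440 / 97.6556 = 14.7457
Rounded: 15 revolutions per day

15 revolutions per day


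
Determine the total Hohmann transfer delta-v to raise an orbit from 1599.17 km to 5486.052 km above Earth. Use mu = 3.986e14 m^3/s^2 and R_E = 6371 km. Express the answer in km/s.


r1 = 7970.1700 km = 7.97017e+06 m
r2 = 11857.0520 km = 1.1857052e+07 m
dv1 = sqrt(mu/r1)*(sqrt(2*r2/(r1+r2)) - 1) = 662.1759 m/s
dv2 = sqrt(mu/r2)*(1 - sqrt(2*r1/(r1+r2))) = 599.2872 m/s
total dv = |dv1| + |dv2| = 662.1759 + 599.2872 = 1261.4631 m/s = 1.2615 km/s

1.2615 km/s


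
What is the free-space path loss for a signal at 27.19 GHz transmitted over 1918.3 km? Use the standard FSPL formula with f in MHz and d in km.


f = 27.19 GHz = 27190.0000 MHz
d = 1918.3 km
FSPL = 32.44 + 20*log10(27190.0000) + 20*log10(1918.3)
FSPL = 32.44 + 88.6882 + 65.6583
FSPL = 186.7865 dB

186.7865 dB


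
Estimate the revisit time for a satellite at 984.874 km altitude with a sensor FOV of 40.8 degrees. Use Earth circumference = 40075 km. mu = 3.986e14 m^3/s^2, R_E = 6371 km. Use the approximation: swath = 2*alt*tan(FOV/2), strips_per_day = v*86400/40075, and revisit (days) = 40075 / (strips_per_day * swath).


swath = 2*984.874*tan(0.3560472) = 732.5427 km
v = sqrt(mu/r) = 7361.2490 m/s = 7.3612 km/s
strips/day = v*86400/40075 = 7.3612*86400/40075 = 15.8705
coverage/day = strips * swath = 15.8705 * 732.5427 = 11625.8488 km
revisit = 40075 / 11625.8488 = 3.4471 days

3.4471 days
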